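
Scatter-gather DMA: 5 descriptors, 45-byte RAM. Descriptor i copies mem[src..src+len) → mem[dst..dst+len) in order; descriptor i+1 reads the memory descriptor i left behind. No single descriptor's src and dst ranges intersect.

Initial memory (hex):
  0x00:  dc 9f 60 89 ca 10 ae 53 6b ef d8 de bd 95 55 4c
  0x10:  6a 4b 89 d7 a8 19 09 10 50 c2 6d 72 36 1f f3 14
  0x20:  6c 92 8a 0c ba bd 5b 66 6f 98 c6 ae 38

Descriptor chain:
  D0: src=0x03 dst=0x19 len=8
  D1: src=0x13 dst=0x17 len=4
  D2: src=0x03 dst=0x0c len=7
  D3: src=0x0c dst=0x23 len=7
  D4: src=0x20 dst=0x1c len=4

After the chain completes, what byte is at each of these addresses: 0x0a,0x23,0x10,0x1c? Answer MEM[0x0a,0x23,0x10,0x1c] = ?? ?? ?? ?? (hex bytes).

MEM[0x0a,0x23,0x10,0x1c] = d8 89 53 d8

  after D0: wrote 8B at 0x19 = 89ca10ae536befd8
  after D1: wrote 4B at 0x17 = d7a81909
  after D2: wrote 7B at 0x0c = 89ca10ae536bef
  after D3: wrote 7B at 0x23 = 89ca10ae536bef
  after D4: wrote 4B at 0x1c = d8928a89
query mem[0x0a]=0xd8, mem[0x23]=0x89, mem[0x10]=0x53, mem[0x1c]=0xd8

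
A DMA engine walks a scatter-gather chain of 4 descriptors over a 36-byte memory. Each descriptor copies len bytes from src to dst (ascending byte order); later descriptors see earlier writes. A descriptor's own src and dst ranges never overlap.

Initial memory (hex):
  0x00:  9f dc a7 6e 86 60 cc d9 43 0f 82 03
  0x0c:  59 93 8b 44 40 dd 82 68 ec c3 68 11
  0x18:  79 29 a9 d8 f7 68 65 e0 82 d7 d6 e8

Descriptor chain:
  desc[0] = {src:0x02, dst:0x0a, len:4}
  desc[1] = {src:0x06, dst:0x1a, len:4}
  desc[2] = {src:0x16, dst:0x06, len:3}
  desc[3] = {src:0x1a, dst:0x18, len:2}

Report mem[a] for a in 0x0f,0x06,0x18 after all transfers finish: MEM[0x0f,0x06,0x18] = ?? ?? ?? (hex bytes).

D0: mem[0x0a..0x0d] <- [a7 6e 86 60]
D1: mem[0x1a..0x1d] <- [cc d9 43 0f]
D2: mem[0x06..0x08] <- [68 11 79]
D3: mem[0x18..0x19] <- [cc d9]
query mem[0x0f]=0x44, mem[0x06]=0x68, mem[0x18]=0xcc

MEM[0x0f,0x06,0x18] = 44 68 cc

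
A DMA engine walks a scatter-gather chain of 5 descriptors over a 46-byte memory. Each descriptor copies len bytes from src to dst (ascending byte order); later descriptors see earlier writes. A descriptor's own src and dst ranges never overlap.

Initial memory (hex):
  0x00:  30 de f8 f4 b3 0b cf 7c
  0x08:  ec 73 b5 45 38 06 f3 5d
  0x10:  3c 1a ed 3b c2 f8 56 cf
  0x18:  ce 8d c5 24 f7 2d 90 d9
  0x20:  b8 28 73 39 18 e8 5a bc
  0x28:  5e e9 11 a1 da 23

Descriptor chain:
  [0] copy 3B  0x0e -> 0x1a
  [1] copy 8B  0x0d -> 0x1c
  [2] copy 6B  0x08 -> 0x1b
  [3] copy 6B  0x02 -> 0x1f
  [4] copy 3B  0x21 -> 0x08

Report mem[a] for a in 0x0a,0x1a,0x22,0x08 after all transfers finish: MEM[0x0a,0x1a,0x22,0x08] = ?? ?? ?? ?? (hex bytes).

MEM[0x0a,0x1a,0x22,0x08] = cf f3 0b b3

  after D0: wrote 3B at 0x1a = f35d3c
  after D1: wrote 8B at 0x1c = 06f35d3c1aed3bc2
  after D2: wrote 6B at 0x1b = ec73b5453806
  after D3: wrote 6B at 0x1f = f8f4b30bcf7c
  after D4: wrote 3B at 0x08 = b30bcf
query mem[0x0a]=0xcf, mem[0x1a]=0xf3, mem[0x22]=0x0b, mem[0x08]=0xb3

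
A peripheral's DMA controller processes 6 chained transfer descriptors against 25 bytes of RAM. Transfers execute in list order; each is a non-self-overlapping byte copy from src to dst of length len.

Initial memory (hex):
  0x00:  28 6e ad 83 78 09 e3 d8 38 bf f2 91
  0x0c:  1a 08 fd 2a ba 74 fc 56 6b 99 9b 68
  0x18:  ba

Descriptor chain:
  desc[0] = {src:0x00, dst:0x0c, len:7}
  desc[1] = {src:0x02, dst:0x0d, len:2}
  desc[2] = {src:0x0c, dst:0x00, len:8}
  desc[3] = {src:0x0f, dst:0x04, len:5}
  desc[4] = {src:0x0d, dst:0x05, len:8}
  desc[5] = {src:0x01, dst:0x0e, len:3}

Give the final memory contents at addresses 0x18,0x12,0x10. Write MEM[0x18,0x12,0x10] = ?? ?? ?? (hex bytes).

MEM[0x18,0x12,0x10] = ba e3 83

[0] 0x00->0x0c len=7 : 28 6e ad 83 78 09 e3
[1] 0x02->0x0d len=2 : ad 83
[2] 0x0c->0x00 len=8 : 28 ad 83 83 78 09 e3 56
[3] 0x0f->0x04 len=5 : 83 78 09 e3 56
[4] 0x0d->0x05 len=8 : ad 83 83 78 09 e3 56 6b
[5] 0x01->0x0e len=3 : ad 83 83
query mem[0x18]=0xba, mem[0x12]=0xe3, mem[0x10]=0x83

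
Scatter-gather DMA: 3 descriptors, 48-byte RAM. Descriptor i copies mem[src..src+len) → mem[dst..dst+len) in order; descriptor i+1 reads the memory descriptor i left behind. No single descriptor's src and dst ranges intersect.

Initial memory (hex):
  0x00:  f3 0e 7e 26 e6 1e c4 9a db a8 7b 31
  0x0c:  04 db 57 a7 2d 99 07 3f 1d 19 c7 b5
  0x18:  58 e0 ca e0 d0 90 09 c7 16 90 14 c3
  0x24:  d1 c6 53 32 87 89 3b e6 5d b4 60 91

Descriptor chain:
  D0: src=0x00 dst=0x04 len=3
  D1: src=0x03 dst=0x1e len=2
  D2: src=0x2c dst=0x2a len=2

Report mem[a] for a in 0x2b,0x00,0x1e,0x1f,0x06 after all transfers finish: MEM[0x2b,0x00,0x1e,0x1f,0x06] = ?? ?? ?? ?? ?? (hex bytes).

D0: mem[0x04..0x06] <- [f3 0e 7e]
D1: mem[0x1e..0x1f] <- [26 f3]
D2: mem[0x2a..0x2b] <- [5d b4]
query mem[0x2b]=0xb4, mem[0x00]=0xf3, mem[0x1e]=0x26, mem[0x1f]=0xf3, mem[0x06]=0x7e

MEM[0x2b,0x00,0x1e,0x1f,0x06] = b4 f3 26 f3 7e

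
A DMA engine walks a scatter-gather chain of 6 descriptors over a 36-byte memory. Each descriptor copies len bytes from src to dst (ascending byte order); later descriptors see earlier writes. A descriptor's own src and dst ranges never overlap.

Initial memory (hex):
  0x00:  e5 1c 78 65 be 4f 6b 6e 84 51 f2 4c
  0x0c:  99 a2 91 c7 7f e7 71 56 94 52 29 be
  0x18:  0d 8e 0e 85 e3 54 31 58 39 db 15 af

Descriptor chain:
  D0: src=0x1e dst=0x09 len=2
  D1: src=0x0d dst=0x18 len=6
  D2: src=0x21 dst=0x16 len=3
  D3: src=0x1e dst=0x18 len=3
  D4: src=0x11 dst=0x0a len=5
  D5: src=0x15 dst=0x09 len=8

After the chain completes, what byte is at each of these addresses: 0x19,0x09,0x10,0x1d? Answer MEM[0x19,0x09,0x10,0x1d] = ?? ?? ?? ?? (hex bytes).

MEM[0x19,0x09,0x10,0x1d] = 58 52 e7 71

D0: mem[0x09..0x0a] <- [31 58]
D1: mem[0x18..0x1d] <- [a2 91 c7 7f e7 71]
D2: mem[0x16..0x18] <- [db 15 af]
D3: mem[0x18..0x1a] <- [31 58 39]
D4: mem[0x0a..0x0e] <- [e7 71 56 94 52]
D5: mem[0x09..0x10] <- [52 db 15 31 58 39 7f e7]
query mem[0x19]=0x58, mem[0x09]=0x52, mem[0x10]=0xe7, mem[0x1d]=0x71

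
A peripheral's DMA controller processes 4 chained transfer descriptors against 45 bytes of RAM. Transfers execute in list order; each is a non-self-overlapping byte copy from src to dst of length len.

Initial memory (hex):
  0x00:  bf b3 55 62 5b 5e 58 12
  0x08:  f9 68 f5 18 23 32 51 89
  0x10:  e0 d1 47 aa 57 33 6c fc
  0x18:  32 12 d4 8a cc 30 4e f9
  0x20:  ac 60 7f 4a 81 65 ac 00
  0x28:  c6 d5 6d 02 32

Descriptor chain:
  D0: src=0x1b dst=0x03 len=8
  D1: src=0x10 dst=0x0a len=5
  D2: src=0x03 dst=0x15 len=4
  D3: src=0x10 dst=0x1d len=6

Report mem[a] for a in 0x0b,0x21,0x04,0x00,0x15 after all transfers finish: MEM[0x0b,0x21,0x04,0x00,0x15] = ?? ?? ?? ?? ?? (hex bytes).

[0] 0x1b->0x03 len=8 : 8a cc 30 4e f9 ac 60 7f
[1] 0x10->0x0a len=5 : e0 d1 47 aa 57
[2] 0x03->0x15 len=4 : 8a cc 30 4e
[3] 0x10->0x1d len=6 : e0 d1 47 aa 57 8a
query mem[0x0b]=0xd1, mem[0x21]=0x57, mem[0x04]=0xcc, mem[0x00]=0xbf, mem[0x15]=0x8a

MEM[0x0b,0x21,0x04,0x00,0x15] = d1 57 cc bf 8a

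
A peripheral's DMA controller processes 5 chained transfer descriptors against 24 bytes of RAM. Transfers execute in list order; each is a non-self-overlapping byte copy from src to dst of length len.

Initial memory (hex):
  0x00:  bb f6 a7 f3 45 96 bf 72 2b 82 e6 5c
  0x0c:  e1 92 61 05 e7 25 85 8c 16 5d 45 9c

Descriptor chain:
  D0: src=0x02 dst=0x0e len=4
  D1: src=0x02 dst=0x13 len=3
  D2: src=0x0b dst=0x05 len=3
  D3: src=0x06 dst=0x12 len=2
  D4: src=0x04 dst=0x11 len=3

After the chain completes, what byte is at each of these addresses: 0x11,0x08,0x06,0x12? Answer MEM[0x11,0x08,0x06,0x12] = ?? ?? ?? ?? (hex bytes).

MEM[0x11,0x08,0x06,0x12] = 45 2b e1 5c

#0 dst[0x0e+4] := {0xa7,0xf3,0x45,0x96}
#1 dst[0x13+3] := {0xa7,0xf3,0x45}
#2 dst[0x05+3] := {0x5c,0xe1,0x92}
#3 dst[0x12+2] := {0xe1,0x92}
#4 dst[0x11+3] := {0x45,0x5c,0xe1}
query mem[0x11]=0x45, mem[0x08]=0x2b, mem[0x06]=0xe1, mem[0x12]=0x5c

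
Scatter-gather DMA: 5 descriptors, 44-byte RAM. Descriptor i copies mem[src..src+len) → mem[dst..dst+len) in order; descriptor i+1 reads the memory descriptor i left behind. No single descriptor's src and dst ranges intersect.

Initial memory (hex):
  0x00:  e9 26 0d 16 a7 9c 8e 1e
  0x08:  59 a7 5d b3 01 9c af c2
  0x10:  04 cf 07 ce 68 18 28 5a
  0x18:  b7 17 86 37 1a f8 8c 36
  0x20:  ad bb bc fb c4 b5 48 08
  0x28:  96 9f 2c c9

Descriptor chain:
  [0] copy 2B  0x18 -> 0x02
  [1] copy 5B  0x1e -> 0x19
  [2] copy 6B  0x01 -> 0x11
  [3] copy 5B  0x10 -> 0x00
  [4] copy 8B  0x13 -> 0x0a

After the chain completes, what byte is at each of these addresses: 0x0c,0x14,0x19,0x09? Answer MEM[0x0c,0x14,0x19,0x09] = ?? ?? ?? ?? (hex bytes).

[0] 0x18->0x02 len=2 : b7 17
[1] 0x1e->0x19 len=5 : 8c 36 ad bb bc
[2] 0x01->0x11 len=6 : 26 b7 17 a7 9c 8e
[3] 0x10->0x00 len=5 : 04 26 b7 17 a7
[4] 0x13->0x0a len=8 : 17 a7 9c 8e 5a b7 8c 36
query mem[0x0c]=0x9c, mem[0x14]=0xa7, mem[0x19]=0x8c, mem[0x09]=0xa7

MEM[0x0c,0x14,0x19,0x09] = 9c a7 8c a7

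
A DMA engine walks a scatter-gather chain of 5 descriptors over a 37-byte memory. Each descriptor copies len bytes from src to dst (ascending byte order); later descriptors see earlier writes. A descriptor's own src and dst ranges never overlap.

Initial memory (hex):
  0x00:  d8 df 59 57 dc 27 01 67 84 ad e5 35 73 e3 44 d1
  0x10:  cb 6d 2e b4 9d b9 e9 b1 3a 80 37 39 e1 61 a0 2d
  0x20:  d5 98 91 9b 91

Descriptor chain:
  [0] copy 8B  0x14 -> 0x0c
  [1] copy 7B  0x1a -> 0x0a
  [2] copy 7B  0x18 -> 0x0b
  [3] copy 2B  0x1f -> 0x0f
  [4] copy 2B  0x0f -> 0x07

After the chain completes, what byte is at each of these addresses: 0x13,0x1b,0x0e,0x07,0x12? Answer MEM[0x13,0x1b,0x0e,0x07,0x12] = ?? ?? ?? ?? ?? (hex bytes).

MEM[0x13,0x1b,0x0e,0x07,0x12] = 39 39 39 2d 37

D0: mem[0x0c..0x13] <- [9d b9 e9 b1 3a 80 37 39]
D1: mem[0x0a..0x10] <- [37 39 e1 61 a0 2d d5]
D2: mem[0x0b..0x11] <- [3a 80 37 39 e1 61 a0]
D3: mem[0x0f..0x10] <- [2d d5]
D4: mem[0x07..0x08] <- [2d d5]
query mem[0x13]=0x39, mem[0x1b]=0x39, mem[0x0e]=0x39, mem[0x07]=0x2d, mem[0x12]=0x37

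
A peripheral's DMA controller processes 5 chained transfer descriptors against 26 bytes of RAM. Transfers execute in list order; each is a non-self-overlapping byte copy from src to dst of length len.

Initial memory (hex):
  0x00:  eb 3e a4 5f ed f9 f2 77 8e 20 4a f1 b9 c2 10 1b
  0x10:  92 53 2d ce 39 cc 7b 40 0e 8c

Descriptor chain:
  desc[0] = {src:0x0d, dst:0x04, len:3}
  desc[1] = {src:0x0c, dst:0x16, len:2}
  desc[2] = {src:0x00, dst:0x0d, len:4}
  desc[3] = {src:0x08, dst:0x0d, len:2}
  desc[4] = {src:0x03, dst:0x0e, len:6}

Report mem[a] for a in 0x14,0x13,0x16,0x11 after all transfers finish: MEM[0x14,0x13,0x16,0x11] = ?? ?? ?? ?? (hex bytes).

  after D0: wrote 3B at 0x04 = c2101b
  after D1: wrote 2B at 0x16 = b9c2
  after D2: wrote 4B at 0x0d = eb3ea45f
  after D3: wrote 2B at 0x0d = 8e20
  after D4: wrote 6B at 0x0e = 5fc2101b778e
query mem[0x14]=0x39, mem[0x13]=0x8e, mem[0x16]=0xb9, mem[0x11]=0x1b

MEM[0x14,0x13,0x16,0x11] = 39 8e b9 1b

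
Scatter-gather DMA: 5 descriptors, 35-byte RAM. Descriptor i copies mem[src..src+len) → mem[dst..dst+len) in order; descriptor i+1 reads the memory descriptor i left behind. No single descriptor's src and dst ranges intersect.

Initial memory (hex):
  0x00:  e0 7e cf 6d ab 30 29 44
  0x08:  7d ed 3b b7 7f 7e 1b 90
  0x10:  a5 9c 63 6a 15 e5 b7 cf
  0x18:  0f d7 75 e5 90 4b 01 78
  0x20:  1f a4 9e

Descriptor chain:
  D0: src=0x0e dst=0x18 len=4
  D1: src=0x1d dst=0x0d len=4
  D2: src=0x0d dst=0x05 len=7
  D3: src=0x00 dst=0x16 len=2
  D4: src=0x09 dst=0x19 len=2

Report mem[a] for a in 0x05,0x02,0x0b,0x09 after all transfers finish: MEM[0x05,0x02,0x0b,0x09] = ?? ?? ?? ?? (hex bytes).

MEM[0x05,0x02,0x0b,0x09] = 4b cf 6a 9c

D0: mem[0x18..0x1b] <- [1b 90 a5 9c]
D1: mem[0x0d..0x10] <- [4b 01 78 1f]
D2: mem[0x05..0x0b] <- [4b 01 78 1f 9c 63 6a]
D3: mem[0x16..0x17] <- [e0 7e]
D4: mem[0x19..0x1a] <- [9c 63]
query mem[0x05]=0x4b, mem[0x02]=0xcf, mem[0x0b]=0x6a, mem[0x09]=0x9c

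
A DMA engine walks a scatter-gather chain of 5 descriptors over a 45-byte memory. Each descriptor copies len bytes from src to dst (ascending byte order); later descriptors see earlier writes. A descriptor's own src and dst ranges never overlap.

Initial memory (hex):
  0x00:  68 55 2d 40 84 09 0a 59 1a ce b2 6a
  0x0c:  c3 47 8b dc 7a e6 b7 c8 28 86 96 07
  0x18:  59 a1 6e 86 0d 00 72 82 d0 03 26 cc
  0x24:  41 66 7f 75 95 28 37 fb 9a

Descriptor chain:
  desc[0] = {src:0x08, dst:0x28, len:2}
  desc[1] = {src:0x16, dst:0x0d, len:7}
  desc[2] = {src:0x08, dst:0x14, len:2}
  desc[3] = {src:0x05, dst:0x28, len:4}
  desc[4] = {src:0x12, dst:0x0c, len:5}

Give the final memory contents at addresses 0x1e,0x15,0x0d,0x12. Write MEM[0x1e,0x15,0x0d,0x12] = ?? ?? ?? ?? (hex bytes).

MEM[0x1e,0x15,0x0d,0x12] = 72 ce 0d 86

D0: mem[0x28..0x29] <- [1a ce]
D1: mem[0x0d..0x13] <- [96 07 59 a1 6e 86 0d]
D2: mem[0x14..0x15] <- [1a ce]
D3: mem[0x28..0x2b] <- [09 0a 59 1a]
D4: mem[0x0c..0x10] <- [86 0d 1a ce 96]
query mem[0x1e]=0x72, mem[0x15]=0xce, mem[0x0d]=0x0d, mem[0x12]=0x86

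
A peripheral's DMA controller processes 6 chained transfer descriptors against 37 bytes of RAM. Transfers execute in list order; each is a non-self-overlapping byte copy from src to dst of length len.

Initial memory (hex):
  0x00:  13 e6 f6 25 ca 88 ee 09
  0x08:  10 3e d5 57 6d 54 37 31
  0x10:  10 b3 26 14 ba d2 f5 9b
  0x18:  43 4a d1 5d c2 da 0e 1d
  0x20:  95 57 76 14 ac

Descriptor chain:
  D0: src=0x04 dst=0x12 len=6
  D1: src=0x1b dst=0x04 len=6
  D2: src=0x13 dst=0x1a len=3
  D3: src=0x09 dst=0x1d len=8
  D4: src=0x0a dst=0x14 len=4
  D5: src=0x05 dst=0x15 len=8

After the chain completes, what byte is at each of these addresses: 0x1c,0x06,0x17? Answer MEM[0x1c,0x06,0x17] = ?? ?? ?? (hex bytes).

  after D0: wrote 6B at 0x12 = ca88ee09103e
  after D1: wrote 6B at 0x04 = 5dc2da0e1d95
  after D2: wrote 3B at 0x1a = 88ee09
  after D3: wrote 8B at 0x1d = 95d5576d54373110
  after D4: wrote 4B at 0x14 = d5576d54
  after D5: wrote 8B at 0x15 = c2da0e1d95d5576d
query mem[0x1c]=0x6d, mem[0x06]=0xda, mem[0x17]=0x0e

MEM[0x1c,0x06,0x17] = 6d da 0e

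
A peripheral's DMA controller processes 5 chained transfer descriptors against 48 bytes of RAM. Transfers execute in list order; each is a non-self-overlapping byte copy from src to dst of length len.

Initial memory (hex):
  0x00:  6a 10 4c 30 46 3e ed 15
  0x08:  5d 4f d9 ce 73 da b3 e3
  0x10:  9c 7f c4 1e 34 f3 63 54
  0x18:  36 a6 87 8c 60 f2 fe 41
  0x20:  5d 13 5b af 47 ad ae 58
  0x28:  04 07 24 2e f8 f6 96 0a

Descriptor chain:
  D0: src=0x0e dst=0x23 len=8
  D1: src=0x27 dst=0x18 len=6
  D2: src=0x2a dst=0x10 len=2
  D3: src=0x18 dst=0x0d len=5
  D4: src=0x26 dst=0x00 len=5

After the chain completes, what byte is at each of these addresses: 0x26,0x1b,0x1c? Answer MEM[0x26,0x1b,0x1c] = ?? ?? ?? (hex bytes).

#0 dst[0x23+8] := {0xb3,0xe3,0x9c,0x7f,0xc4,0x1e,0x34,0xf3}
#1 dst[0x18+6] := {0xc4,0x1e,0x34,0xf3,0x2e,0xf8}
#2 dst[0x10+2] := {0xf3,0x2e}
#3 dst[0x0d+5] := {0xc4,0x1e,0x34,0xf3,0x2e}
#4 dst[0x00+5] := {0x7f,0xc4,0x1e,0x34,0xf3}
query mem[0x26]=0x7f, mem[0x1b]=0xf3, mem[0x1c]=0x2e

MEM[0x26,0x1b,0x1c] = 7f f3 2e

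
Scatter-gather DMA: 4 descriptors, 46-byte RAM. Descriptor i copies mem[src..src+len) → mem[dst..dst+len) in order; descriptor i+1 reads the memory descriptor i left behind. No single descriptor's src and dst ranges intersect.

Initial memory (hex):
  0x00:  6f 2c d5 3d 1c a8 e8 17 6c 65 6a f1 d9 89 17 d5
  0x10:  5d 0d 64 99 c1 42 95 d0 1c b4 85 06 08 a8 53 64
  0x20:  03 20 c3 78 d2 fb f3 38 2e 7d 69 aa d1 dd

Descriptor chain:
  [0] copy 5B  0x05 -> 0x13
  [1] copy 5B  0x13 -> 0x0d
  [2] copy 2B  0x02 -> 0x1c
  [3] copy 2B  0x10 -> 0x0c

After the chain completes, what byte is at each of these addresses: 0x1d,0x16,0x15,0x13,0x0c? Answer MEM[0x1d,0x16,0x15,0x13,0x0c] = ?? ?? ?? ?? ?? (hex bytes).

MEM[0x1d,0x16,0x15,0x13,0x0c] = 3d 6c 17 a8 6c

  after D0: wrote 5B at 0x13 = a8e8176c65
  after D1: wrote 5B at 0x0d = a8e8176c65
  after D2: wrote 2B at 0x1c = d53d
  after D3: wrote 2B at 0x0c = 6c65
query mem[0x1d]=0x3d, mem[0x16]=0x6c, mem[0x15]=0x17, mem[0x13]=0xa8, mem[0x0c]=0x6c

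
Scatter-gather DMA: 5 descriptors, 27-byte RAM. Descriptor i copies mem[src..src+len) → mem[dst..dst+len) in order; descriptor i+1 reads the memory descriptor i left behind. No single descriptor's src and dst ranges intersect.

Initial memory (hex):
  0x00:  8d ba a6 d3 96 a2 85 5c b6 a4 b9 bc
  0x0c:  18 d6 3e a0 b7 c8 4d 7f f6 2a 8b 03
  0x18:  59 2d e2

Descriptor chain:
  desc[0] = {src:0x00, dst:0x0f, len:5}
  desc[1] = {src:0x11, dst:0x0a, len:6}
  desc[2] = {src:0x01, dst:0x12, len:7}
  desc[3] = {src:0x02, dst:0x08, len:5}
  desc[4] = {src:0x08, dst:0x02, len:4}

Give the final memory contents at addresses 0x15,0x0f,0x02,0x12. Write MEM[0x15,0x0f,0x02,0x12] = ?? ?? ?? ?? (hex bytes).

#0 dst[0x0f+5] := {0x8d,0xba,0xa6,0xd3,0x96}
#1 dst[0x0a+6] := {0xa6,0xd3,0x96,0xf6,0x2a,0x8b}
#2 dst[0x12+7] := {0xba,0xa6,0xd3,0x96,0xa2,0x85,0x5c}
#3 dst[0x08+5] := {0xa6,0xd3,0x96,0xa2,0x85}
#4 dst[0x02+4] := {0xa6,0xd3,0x96,0xa2}
query mem[0x15]=0x96, mem[0x0f]=0x8b, mem[0x02]=0xa6, mem[0x12]=0xba

MEM[0x15,0x0f,0x02,0x12] = 96 8b a6 ba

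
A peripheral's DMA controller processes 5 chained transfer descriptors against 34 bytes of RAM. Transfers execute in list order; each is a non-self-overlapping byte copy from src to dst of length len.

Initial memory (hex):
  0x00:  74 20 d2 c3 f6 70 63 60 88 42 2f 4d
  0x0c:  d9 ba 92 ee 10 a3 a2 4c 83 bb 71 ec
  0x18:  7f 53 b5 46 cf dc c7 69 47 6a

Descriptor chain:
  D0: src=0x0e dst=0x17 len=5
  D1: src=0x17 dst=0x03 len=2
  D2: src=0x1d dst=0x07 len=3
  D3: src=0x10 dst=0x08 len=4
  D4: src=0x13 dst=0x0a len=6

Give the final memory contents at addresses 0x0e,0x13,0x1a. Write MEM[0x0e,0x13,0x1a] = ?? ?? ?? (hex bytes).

#0 dst[0x17+5] := {0x92,0xee,0x10,0xa3,0xa2}
#1 dst[0x03+2] := {0x92,0xee}
#2 dst[0x07+3] := {0xdc,0xc7,0x69}
#3 dst[0x08+4] := {0x10,0xa3,0xa2,0x4c}
#4 dst[0x0a+6] := {0x4c,0x83,0xbb,0x71,0x92,0xee}
query mem[0x0e]=0x92, mem[0x13]=0x4c, mem[0x1a]=0xa3

MEM[0x0e,0x13,0x1a] = 92 4c a3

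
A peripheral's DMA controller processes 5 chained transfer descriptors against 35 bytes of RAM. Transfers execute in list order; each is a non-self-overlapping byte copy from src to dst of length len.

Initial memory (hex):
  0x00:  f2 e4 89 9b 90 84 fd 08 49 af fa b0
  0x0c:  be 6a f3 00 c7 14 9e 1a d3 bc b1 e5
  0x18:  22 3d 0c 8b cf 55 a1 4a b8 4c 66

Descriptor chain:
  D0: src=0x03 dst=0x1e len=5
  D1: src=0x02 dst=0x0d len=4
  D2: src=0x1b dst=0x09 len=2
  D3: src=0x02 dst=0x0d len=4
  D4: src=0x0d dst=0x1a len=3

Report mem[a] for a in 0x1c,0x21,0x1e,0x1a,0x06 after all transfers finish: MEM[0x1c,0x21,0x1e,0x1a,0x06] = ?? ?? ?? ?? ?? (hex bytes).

#0 dst[0x1e+5] := {0x9b,0x90,0x84,0xfd,0x08}
#1 dst[0x0d+4] := {0x89,0x9b,0x90,0x84}
#2 dst[0x09+2] := {0x8b,0xcf}
#3 dst[0x0d+4] := {0x89,0x9b,0x90,0x84}
#4 dst[0x1a+3] := {0x89,0x9b,0x90}
query mem[0x1c]=0x90, mem[0x21]=0xfd, mem[0x1e]=0x9b, mem[0x1a]=0x89, mem[0x06]=0xfd

MEM[0x1c,0x21,0x1e,0x1a,0x06] = 90 fd 9b 89 fd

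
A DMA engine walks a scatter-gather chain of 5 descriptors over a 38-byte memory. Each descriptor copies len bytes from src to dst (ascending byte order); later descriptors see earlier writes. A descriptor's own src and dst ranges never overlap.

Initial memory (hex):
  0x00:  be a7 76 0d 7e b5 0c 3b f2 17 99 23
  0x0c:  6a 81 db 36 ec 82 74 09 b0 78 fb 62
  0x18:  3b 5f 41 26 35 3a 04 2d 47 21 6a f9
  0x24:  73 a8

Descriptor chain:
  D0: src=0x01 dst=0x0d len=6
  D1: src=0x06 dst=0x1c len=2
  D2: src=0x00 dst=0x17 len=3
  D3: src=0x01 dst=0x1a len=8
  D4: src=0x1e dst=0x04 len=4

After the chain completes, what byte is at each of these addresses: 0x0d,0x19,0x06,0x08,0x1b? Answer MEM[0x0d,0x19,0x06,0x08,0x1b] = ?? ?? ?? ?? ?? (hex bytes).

D0: mem[0x0d..0x12] <- [a7 76 0d 7e b5 0c]
D1: mem[0x1c..0x1d] <- [0c 3b]
D2: mem[0x17..0x19] <- [be a7 76]
D3: mem[0x1a..0x21] <- [a7 76 0d 7e b5 0c 3b f2]
D4: mem[0x04..0x07] <- [b5 0c 3b f2]
query mem[0x0d]=0xa7, mem[0x19]=0x76, mem[0x06]=0x3b, mem[0x08]=0xf2, mem[0x1b]=0x76

MEM[0x0d,0x19,0x06,0x08,0x1b] = a7 76 3b f2 76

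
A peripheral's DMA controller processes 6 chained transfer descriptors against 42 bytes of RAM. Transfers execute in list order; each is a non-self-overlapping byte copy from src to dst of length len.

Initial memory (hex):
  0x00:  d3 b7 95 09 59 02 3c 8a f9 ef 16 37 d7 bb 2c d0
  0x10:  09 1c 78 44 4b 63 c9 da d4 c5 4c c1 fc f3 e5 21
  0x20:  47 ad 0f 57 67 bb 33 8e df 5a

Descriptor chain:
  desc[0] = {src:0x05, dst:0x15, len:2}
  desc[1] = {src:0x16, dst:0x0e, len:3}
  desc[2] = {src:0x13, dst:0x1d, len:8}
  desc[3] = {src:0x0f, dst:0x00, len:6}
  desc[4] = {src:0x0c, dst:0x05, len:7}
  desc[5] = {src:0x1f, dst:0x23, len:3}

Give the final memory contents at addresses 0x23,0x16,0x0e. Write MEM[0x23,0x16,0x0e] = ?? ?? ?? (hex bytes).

MEM[0x23,0x16,0x0e] = 02 3c 3c

[0] 0x05->0x15 len=2 : 02 3c
[1] 0x16->0x0e len=3 : 3c da d4
[2] 0x13->0x1d len=8 : 44 4b 02 3c da d4 c5 4c
[3] 0x0f->0x00 len=6 : da d4 1c 78 44 4b
[4] 0x0c->0x05 len=7 : d7 bb 3c da d4 1c 78
[5] 0x1f->0x23 len=3 : 02 3c da
query mem[0x23]=0x02, mem[0x16]=0x3c, mem[0x0e]=0x3c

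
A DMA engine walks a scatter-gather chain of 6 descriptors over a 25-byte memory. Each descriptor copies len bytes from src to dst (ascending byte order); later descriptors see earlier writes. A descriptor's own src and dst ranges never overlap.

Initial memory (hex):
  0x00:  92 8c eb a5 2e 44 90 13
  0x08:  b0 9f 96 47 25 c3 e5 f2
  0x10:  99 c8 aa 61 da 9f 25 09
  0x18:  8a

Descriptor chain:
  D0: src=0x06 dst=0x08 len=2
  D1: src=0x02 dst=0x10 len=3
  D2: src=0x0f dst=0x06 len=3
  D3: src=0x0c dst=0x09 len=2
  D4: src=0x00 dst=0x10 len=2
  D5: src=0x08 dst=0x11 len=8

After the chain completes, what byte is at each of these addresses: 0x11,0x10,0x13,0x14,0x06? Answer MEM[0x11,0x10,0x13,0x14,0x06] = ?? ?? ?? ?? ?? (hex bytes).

[0] 0x06->0x08 len=2 : 90 13
[1] 0x02->0x10 len=3 : eb a5 2e
[2] 0x0f->0x06 len=3 : f2 eb a5
[3] 0x0c->0x09 len=2 : 25 c3
[4] 0x00->0x10 len=2 : 92 8c
[5] 0x08->0x11 len=8 : a5 25 c3 47 25 c3 e5 f2
query mem[0x11]=0xa5, mem[0x10]=0x92, mem[0x13]=0xc3, mem[0x14]=0x47, mem[0x06]=0xf2

MEM[0x11,0x10,0x13,0x14,0x06] = a5 92 c3 47 f2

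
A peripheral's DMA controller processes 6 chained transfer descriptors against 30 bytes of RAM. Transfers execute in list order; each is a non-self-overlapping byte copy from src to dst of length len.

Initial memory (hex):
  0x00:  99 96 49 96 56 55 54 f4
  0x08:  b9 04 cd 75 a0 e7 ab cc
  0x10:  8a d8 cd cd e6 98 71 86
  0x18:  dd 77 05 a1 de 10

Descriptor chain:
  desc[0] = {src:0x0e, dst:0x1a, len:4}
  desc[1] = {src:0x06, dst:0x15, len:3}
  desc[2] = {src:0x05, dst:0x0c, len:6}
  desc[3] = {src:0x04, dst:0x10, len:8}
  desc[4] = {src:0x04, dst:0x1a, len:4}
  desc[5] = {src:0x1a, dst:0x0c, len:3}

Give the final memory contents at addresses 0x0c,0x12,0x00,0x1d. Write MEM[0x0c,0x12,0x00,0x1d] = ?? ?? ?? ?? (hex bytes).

MEM[0x0c,0x12,0x00,0x1d] = 56 54 99 f4

#0 dst[0x1a+4] := {0xab,0xcc,0x8a,0xd8}
#1 dst[0x15+3] := {0x54,0xf4,0xb9}
#2 dst[0x0c+6] := {0x55,0x54,0xf4,0xb9,0x04,0xcd}
#3 dst[0x10+8] := {0x56,0x55,0x54,0xf4,0xb9,0x04,0xcd,0x75}
#4 dst[0x1a+4] := {0x56,0x55,0x54,0xf4}
#5 dst[0x0c+3] := {0x56,0x55,0x54}
query mem[0x0c]=0x56, mem[0x12]=0x54, mem[0x00]=0x99, mem[0x1d]=0xf4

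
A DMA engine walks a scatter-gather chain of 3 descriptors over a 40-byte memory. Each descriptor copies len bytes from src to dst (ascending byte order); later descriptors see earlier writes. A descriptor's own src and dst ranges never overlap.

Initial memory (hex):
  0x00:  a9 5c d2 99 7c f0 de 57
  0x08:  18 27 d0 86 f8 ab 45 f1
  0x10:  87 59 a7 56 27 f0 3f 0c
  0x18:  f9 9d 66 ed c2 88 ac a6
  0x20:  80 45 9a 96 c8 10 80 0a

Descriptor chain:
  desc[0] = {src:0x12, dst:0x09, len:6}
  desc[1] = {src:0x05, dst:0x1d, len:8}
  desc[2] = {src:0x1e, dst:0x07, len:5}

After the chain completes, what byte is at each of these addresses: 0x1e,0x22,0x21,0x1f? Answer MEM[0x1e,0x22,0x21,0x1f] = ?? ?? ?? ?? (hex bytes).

MEM[0x1e,0x22,0x21,0x1f] = de 56 a7 57

#0 dst[0x09+6] := {0xa7,0x56,0x27,0xf0,0x3f,0x0c}
#1 dst[0x1d+8] := {0xf0,0xde,0x57,0x18,0xa7,0x56,0x27,0xf0}
#2 dst[0x07+5] := {0xde,0x57,0x18,0xa7,0x56}
query mem[0x1e]=0xde, mem[0x22]=0x56, mem[0x21]=0xa7, mem[0x1f]=0x57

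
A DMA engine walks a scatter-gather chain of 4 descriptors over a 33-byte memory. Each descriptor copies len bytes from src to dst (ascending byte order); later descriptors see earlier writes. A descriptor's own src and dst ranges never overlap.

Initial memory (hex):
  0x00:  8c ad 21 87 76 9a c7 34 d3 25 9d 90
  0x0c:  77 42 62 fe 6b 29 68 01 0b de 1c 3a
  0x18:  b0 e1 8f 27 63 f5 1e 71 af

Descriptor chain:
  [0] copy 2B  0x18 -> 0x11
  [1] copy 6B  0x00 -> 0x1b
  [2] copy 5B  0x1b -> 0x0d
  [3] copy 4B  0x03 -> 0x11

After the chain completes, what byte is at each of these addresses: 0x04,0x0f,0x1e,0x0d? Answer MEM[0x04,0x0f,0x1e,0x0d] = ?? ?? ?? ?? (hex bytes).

D0: mem[0x11..0x12] <- [b0 e1]
D1: mem[0x1b..0x20] <- [8c ad 21 87 76 9a]
D2: mem[0x0d..0x11] <- [8c ad 21 87 76]
D3: mem[0x11..0x14] <- [87 76 9a c7]
query mem[0x04]=0x76, mem[0x0f]=0x21, mem[0x1e]=0x87, mem[0x0d]=0x8c

MEM[0x04,0x0f,0x1e,0x0d] = 76 21 87 8c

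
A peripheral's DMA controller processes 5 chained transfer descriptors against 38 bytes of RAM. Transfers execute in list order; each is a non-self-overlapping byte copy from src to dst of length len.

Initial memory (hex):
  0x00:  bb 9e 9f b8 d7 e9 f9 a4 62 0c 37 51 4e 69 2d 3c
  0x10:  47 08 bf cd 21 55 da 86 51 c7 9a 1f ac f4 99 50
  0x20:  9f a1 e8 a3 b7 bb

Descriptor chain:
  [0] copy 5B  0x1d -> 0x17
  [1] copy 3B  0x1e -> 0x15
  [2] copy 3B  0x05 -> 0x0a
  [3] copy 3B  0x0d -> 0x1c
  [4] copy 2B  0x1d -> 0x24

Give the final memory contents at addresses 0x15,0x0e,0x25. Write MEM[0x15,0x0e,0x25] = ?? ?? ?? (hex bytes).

MEM[0x15,0x0e,0x25] = 99 2d 3c

D0: mem[0x17..0x1b] <- [f4 99 50 9f a1]
D1: mem[0x15..0x17] <- [99 50 9f]
D2: mem[0x0a..0x0c] <- [e9 f9 a4]
D3: mem[0x1c..0x1e] <- [69 2d 3c]
D4: mem[0x24..0x25] <- [2d 3c]
query mem[0x15]=0x99, mem[0x0e]=0x2d, mem[0x25]=0x3c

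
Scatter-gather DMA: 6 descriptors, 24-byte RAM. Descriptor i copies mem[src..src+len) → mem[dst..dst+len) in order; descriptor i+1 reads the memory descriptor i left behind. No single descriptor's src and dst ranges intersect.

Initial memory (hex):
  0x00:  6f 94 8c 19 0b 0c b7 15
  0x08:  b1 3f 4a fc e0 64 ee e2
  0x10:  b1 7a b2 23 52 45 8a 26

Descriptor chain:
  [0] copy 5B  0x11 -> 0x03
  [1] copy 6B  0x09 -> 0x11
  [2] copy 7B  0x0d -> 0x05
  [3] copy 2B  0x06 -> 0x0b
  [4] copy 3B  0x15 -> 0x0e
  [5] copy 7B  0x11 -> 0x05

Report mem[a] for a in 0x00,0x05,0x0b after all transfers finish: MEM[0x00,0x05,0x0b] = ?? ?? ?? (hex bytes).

[0] 0x11->0x03 len=5 : 7a b2 23 52 45
[1] 0x09->0x11 len=6 : 3f 4a fc e0 64 ee
[2] 0x0d->0x05 len=7 : 64 ee e2 b1 3f 4a fc
[3] 0x06->0x0b len=2 : ee e2
[4] 0x15->0x0e len=3 : 64 ee 26
[5] 0x11->0x05 len=7 : 3f 4a fc e0 64 ee 26
query mem[0x00]=0x6f, mem[0x05]=0x3f, mem[0x0b]=0x26

MEM[0x00,0x05,0x0b] = 6f 3f 26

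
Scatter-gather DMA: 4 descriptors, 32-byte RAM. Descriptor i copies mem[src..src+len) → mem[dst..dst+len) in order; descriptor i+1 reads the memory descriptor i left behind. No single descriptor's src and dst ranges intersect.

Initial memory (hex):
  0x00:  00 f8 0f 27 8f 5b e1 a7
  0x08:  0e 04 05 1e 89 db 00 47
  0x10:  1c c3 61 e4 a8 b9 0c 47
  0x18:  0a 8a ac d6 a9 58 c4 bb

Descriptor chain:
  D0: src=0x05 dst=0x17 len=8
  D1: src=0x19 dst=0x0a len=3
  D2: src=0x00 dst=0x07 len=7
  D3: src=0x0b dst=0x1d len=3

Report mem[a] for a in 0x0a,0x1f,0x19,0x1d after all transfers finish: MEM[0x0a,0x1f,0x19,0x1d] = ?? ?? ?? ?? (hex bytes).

MEM[0x0a,0x1f,0x19,0x1d] = 27 e1 a7 8f

[0] 0x05->0x17 len=8 : 5b e1 a7 0e 04 05 1e 89
[1] 0x19->0x0a len=3 : a7 0e 04
[2] 0x00->0x07 len=7 : 00 f8 0f 27 8f 5b e1
[3] 0x0b->0x1d len=3 : 8f 5b e1
query mem[0x0a]=0x27, mem[0x1f]=0xe1, mem[0x19]=0xa7, mem[0x1d]=0x8f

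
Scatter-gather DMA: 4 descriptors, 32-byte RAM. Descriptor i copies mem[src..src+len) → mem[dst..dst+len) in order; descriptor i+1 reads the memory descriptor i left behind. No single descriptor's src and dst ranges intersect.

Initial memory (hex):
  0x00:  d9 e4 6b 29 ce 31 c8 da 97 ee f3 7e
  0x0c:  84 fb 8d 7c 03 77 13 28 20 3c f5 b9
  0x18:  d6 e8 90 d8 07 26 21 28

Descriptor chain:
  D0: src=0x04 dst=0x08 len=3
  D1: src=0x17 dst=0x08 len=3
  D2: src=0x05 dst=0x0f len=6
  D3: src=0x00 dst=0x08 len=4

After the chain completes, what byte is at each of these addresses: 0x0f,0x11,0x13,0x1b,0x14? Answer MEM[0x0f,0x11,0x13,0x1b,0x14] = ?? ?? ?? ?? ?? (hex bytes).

[0] 0x04->0x08 len=3 : ce 31 c8
[1] 0x17->0x08 len=3 : b9 d6 e8
[2] 0x05->0x0f len=6 : 31 c8 da b9 d6 e8
[3] 0x00->0x08 len=4 : d9 e4 6b 29
query mem[0x0f]=0x31, mem[0x11]=0xda, mem[0x13]=0xd6, mem[0x1b]=0xd8, mem[0x14]=0xe8

MEM[0x0f,0x11,0x13,0x1b,0x14] = 31 da d6 d8 e8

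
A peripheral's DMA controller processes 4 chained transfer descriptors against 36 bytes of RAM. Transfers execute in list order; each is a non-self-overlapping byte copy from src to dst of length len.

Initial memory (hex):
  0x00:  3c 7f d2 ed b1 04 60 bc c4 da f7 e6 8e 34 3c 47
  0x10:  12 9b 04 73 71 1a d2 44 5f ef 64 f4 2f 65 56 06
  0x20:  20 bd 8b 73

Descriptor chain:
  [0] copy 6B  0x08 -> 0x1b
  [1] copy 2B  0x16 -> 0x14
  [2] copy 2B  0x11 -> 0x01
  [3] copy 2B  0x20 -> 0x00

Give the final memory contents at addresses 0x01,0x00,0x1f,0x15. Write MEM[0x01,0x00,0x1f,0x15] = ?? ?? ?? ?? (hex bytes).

D0: mem[0x1b..0x20] <- [c4 da f7 e6 8e 34]
D1: mem[0x14..0x15] <- [d2 44]
D2: mem[0x01..0x02] <- [9b 04]
D3: mem[0x00..0x01] <- [34 bd]
query mem[0x01]=0xbd, mem[0x00]=0x34, mem[0x1f]=0x8e, mem[0x15]=0x44

MEM[0x01,0x00,0x1f,0x15] = bd 34 8e 44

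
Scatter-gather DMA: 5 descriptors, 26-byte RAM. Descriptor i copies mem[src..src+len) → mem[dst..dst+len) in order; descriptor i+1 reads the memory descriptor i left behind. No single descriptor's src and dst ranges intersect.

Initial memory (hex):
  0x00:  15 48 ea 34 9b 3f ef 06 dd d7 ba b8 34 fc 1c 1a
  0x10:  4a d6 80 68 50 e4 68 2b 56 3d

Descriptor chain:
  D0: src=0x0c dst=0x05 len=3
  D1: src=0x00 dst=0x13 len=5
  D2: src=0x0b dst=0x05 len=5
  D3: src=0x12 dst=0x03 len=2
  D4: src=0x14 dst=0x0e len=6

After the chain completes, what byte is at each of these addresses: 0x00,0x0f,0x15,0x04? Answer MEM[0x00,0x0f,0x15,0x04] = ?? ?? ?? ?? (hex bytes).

D0: mem[0x05..0x07] <- [34 fc 1c]
D1: mem[0x13..0x17] <- [15 48 ea 34 9b]
D2: mem[0x05..0x09] <- [b8 34 fc 1c 1a]
D3: mem[0x03..0x04] <- [80 15]
D4: mem[0x0e..0x13] <- [48 ea 34 9b 56 3d]
query mem[0x00]=0x15, mem[0x0f]=0xea, mem[0x15]=0xea, mem[0x04]=0x15

MEM[0x00,0x0f,0x15,0x04] = 15 ea ea 15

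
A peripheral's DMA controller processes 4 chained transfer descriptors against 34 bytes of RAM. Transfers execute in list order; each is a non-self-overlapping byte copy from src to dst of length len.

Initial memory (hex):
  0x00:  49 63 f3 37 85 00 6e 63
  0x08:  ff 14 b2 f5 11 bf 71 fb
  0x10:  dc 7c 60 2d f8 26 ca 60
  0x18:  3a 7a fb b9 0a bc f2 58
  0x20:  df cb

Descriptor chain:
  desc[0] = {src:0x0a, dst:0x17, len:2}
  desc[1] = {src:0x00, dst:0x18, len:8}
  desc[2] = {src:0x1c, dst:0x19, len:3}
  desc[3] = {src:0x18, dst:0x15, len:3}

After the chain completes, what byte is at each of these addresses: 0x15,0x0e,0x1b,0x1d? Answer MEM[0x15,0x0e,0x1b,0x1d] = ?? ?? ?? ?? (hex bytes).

MEM[0x15,0x0e,0x1b,0x1d] = 49 71 6e 00

  after D0: wrote 2B at 0x17 = b2f5
  after D1: wrote 8B at 0x18 = 4963f33785006e63
  after D2: wrote 3B at 0x19 = 85006e
  after D3: wrote 3B at 0x15 = 498500
query mem[0x15]=0x49, mem[0x0e]=0x71, mem[0x1b]=0x6e, mem[0x1d]=0x00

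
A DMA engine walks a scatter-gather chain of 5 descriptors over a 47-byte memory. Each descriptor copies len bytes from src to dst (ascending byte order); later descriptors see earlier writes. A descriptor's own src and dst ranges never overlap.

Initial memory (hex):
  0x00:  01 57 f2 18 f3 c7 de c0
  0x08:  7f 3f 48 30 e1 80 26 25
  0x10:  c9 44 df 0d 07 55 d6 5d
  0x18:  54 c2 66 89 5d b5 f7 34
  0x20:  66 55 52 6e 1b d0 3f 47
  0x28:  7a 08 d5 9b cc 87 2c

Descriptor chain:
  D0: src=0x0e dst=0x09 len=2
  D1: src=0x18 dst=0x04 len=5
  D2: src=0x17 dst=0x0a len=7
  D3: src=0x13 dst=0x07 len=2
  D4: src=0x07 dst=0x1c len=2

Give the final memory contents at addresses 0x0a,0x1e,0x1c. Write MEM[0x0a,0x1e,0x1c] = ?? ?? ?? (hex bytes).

MEM[0x0a,0x1e,0x1c] = 5d f7 0d

#0 dst[0x09+2] := {0x26,0x25}
#1 dst[0x04+5] := {0x54,0xc2,0x66,0x89,0x5d}
#2 dst[0x0a+7] := {0x5d,0x54,0xc2,0x66,0x89,0x5d,0xb5}
#3 dst[0x07+2] := {0x0d,0x07}
#4 dst[0x1c+2] := {0x0d,0x07}
query mem[0x0a]=0x5d, mem[0x1e]=0xf7, mem[0x1c]=0x0d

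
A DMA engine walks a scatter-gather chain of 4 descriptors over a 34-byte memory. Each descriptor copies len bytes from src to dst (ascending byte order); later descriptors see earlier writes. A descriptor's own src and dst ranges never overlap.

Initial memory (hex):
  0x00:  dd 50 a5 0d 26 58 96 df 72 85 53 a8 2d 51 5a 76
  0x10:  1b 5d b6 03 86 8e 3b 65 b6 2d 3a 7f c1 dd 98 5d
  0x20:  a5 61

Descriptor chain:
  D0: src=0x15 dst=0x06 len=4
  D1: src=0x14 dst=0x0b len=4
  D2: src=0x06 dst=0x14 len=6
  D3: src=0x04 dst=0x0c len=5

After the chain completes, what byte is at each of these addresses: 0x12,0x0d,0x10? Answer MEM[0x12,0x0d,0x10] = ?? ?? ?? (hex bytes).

[0] 0x15->0x06 len=4 : 8e 3b 65 b6
[1] 0x14->0x0b len=4 : 86 8e 3b 65
[2] 0x06->0x14 len=6 : 8e 3b 65 b6 53 86
[3] 0x04->0x0c len=5 : 26 58 8e 3b 65
query mem[0x12]=0xb6, mem[0x0d]=0x58, mem[0x10]=0x65

MEM[0x12,0x0d,0x10] = b6 58 65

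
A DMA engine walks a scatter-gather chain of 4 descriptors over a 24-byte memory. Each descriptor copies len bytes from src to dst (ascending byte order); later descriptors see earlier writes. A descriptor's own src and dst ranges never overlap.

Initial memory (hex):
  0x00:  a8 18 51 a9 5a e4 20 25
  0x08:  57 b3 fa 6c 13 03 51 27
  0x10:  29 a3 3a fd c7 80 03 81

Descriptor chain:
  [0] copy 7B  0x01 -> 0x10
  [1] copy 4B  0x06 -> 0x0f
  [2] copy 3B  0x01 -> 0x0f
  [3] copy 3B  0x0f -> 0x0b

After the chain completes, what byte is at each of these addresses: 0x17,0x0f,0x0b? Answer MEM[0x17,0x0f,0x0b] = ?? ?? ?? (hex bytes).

  after D0: wrote 7B at 0x10 = 1851a95ae42025
  after D1: wrote 4B at 0x0f = 202557b3
  after D2: wrote 3B at 0x0f = 1851a9
  after D3: wrote 3B at 0x0b = 1851a9
query mem[0x17]=0x81, mem[0x0f]=0x18, mem[0x0b]=0x18

MEM[0x17,0x0f,0x0b] = 81 18 18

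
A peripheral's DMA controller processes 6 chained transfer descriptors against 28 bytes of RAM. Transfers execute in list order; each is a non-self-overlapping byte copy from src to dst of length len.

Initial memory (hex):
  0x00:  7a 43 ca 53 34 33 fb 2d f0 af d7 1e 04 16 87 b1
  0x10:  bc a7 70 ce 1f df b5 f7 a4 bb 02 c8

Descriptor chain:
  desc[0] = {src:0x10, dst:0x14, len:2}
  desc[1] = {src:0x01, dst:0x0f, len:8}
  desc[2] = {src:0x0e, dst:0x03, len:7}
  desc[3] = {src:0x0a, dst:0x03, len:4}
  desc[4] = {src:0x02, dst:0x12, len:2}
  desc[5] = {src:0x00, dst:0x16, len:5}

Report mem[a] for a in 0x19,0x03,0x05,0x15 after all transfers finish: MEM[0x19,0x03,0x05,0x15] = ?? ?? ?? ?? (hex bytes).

D0: mem[0x14..0x15] <- [bc a7]
D1: mem[0x0f..0x16] <- [43 ca 53 34 33 fb 2d f0]
D2: mem[0x03..0x09] <- [87 43 ca 53 34 33 fb]
D3: mem[0x03..0x06] <- [d7 1e 04 16]
D4: mem[0x12..0x13] <- [ca d7]
D5: mem[0x16..0x1a] <- [7a 43 ca d7 1e]
query mem[0x19]=0xd7, mem[0x03]=0xd7, mem[0x05]=0x04, mem[0x15]=0x2d

MEM[0x19,0x03,0x05,0x15] = d7 d7 04 2d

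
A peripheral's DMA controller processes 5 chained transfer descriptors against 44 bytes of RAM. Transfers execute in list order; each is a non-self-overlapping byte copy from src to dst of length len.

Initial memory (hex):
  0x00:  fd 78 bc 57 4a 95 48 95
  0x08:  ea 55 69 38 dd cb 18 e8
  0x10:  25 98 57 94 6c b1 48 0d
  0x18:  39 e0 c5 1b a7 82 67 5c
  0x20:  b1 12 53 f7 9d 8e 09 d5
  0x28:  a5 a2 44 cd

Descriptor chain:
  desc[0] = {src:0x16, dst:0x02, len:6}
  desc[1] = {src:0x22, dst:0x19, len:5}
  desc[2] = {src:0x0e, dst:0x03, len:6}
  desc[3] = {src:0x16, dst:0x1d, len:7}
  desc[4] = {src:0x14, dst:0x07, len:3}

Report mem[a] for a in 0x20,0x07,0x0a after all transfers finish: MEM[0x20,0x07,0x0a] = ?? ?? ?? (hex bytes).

#0 dst[0x02+6] := {0x48,0x0d,0x39,0xe0,0xc5,0x1b}
#1 dst[0x19+5] := {0x53,0xf7,0x9d,0x8e,0x09}
#2 dst[0x03+6] := {0x18,0xe8,0x25,0x98,0x57,0x94}
#3 dst[0x1d+7] := {0x48,0x0d,0x39,0x53,0xf7,0x9d,0x8e}
#4 dst[0x07+3] := {0x6c,0xb1,0x48}
query mem[0x20]=0x53, mem[0x07]=0x6c, mem[0x0a]=0x69

MEM[0x20,0x07,0x0a] = 53 6c 69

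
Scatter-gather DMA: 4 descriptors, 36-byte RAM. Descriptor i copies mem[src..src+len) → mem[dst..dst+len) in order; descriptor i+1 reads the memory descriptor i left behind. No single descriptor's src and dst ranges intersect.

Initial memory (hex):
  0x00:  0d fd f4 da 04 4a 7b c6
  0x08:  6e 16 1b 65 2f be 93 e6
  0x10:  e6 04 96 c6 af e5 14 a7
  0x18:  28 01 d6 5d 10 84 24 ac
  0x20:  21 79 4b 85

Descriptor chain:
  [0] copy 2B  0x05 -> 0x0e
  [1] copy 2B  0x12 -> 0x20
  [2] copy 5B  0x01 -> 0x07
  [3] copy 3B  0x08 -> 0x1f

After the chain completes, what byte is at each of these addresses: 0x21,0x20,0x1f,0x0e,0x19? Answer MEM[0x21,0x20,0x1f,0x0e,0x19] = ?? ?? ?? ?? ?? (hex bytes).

D0: mem[0x0e..0x0f] <- [4a 7b]
D1: mem[0x20..0x21] <- [96 c6]
D2: mem[0x07..0x0b] <- [fd f4 da 04 4a]
D3: mem[0x1f..0x21] <- [f4 da 04]
query mem[0x21]=0x04, mem[0x20]=0xda, mem[0x1f]=0xf4, mem[0x0e]=0x4a, mem[0x19]=0x01

MEM[0x21,0x20,0x1f,0x0e,0x19] = 04 da f4 4a 01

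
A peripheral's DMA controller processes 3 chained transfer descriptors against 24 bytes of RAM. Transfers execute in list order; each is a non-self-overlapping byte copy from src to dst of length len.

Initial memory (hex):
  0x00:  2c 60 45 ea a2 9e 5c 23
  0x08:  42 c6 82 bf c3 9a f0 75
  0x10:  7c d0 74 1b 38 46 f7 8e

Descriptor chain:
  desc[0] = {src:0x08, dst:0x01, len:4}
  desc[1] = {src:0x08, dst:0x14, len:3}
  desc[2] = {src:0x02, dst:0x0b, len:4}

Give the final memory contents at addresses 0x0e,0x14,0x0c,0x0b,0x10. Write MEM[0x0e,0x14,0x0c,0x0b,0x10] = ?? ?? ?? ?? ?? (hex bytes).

MEM[0x0e,0x14,0x0c,0x0b,0x10] = 9e 42 82 c6 7c

[0] 0x08->0x01 len=4 : 42 c6 82 bf
[1] 0x08->0x14 len=3 : 42 c6 82
[2] 0x02->0x0b len=4 : c6 82 bf 9e
query mem[0x0e]=0x9e, mem[0x14]=0x42, mem[0x0c]=0x82, mem[0x0b]=0xc6, mem[0x10]=0x7c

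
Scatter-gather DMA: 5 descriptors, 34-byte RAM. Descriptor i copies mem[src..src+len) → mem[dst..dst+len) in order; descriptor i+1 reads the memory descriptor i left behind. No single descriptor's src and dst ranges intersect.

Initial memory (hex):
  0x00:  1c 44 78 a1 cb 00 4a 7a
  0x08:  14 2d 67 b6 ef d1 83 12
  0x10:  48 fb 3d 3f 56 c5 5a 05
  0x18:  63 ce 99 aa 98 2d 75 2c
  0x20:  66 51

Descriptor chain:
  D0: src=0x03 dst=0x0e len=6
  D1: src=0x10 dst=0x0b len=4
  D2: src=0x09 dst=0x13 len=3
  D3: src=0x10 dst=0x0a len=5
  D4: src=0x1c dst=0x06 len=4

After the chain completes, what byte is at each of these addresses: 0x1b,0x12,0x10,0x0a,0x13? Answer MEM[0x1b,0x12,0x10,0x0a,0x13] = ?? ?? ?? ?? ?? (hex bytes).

MEM[0x1b,0x12,0x10,0x0a,0x13] = aa 7a 00 00 2d

  after D0: wrote 6B at 0x0e = a1cb004a7a14
  after D1: wrote 4B at 0x0b = 004a7a14
  after D2: wrote 3B at 0x13 = 2d6700
  after D3: wrote 5B at 0x0a = 004a7a2d67
  after D4: wrote 4B at 0x06 = 982d752c
query mem[0x1b]=0xaa, mem[0x12]=0x7a, mem[0x10]=0x00, mem[0x0a]=0x00, mem[0x13]=0x2d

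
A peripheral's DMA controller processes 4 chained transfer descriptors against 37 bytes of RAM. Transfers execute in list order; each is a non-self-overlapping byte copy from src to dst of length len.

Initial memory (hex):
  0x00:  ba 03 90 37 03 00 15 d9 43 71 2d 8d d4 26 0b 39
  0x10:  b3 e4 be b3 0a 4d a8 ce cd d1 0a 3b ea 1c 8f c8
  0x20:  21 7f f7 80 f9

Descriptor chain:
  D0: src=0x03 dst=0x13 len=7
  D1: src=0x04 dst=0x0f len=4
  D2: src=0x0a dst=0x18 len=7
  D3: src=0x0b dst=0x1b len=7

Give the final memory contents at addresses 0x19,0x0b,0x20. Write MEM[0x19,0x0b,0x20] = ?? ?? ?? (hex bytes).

MEM[0x19,0x0b,0x20] = 8d 8d 00

D0: mem[0x13..0x19] <- [37 03 00 15 d9 43 71]
D1: mem[0x0f..0x12] <- [03 00 15 d9]
D2: mem[0x18..0x1e] <- [2d 8d d4 26 0b 03 00]
D3: mem[0x1b..0x21] <- [8d d4 26 0b 03 00 15]
query mem[0x19]=0x8d, mem[0x0b]=0x8d, mem[0x20]=0x00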